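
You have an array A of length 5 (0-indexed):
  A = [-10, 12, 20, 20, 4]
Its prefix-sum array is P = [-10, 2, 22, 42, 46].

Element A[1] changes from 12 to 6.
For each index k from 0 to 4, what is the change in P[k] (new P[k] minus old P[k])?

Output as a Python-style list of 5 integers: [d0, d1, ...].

Answer: [0, -6, -6, -6, -6]

Derivation:
Element change: A[1] 12 -> 6, delta = -6
For k < 1: P[k] unchanged, delta_P[k] = 0
For k >= 1: P[k] shifts by exactly -6
Delta array: [0, -6, -6, -6, -6]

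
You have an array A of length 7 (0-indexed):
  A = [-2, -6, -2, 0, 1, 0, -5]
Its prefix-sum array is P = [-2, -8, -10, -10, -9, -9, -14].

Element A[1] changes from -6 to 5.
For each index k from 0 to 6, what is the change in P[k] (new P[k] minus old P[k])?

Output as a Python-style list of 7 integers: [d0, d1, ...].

Element change: A[1] -6 -> 5, delta = 11
For k < 1: P[k] unchanged, delta_P[k] = 0
For k >= 1: P[k] shifts by exactly 11
Delta array: [0, 11, 11, 11, 11, 11, 11]

Answer: [0, 11, 11, 11, 11, 11, 11]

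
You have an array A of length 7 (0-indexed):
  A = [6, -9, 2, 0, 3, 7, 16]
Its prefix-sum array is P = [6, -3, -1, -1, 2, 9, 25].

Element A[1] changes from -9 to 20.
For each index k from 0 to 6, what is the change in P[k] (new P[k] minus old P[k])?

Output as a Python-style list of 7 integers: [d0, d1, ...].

Answer: [0, 29, 29, 29, 29, 29, 29]

Derivation:
Element change: A[1] -9 -> 20, delta = 29
For k < 1: P[k] unchanged, delta_P[k] = 0
For k >= 1: P[k] shifts by exactly 29
Delta array: [0, 29, 29, 29, 29, 29, 29]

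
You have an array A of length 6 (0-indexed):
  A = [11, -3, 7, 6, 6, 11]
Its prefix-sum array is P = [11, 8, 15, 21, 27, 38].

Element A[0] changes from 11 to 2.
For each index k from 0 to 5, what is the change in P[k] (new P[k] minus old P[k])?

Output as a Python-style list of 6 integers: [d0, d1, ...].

Answer: [-9, -9, -9, -9, -9, -9]

Derivation:
Element change: A[0] 11 -> 2, delta = -9
For k < 0: P[k] unchanged, delta_P[k] = 0
For k >= 0: P[k] shifts by exactly -9
Delta array: [-9, -9, -9, -9, -9, -9]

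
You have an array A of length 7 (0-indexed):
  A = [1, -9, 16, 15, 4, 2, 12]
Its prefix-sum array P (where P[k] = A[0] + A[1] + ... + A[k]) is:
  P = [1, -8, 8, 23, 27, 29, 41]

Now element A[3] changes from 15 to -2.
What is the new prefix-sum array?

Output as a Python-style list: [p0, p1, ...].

Change: A[3] 15 -> -2, delta = -17
P[k] for k < 3: unchanged (A[3] not included)
P[k] for k >= 3: shift by delta = -17
  P[0] = 1 + 0 = 1
  P[1] = -8 + 0 = -8
  P[2] = 8 + 0 = 8
  P[3] = 23 + -17 = 6
  P[4] = 27 + -17 = 10
  P[5] = 29 + -17 = 12
  P[6] = 41 + -17 = 24

Answer: [1, -8, 8, 6, 10, 12, 24]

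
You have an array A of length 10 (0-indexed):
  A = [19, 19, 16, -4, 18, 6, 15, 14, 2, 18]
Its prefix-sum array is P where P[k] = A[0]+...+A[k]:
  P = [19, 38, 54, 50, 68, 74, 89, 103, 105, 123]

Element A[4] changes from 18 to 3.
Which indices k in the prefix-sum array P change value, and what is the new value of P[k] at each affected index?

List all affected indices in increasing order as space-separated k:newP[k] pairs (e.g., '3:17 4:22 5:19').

Answer: 4:53 5:59 6:74 7:88 8:90 9:108

Derivation:
P[k] = A[0] + ... + A[k]
P[k] includes A[4] iff k >= 4
Affected indices: 4, 5, ..., 9; delta = -15
  P[4]: 68 + -15 = 53
  P[5]: 74 + -15 = 59
  P[6]: 89 + -15 = 74
  P[7]: 103 + -15 = 88
  P[8]: 105 + -15 = 90
  P[9]: 123 + -15 = 108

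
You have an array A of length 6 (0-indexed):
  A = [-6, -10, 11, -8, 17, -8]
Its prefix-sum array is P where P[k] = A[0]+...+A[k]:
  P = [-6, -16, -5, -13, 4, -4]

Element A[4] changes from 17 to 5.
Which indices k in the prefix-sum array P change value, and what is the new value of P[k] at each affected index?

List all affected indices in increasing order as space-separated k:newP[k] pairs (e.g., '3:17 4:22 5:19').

Answer: 4:-8 5:-16

Derivation:
P[k] = A[0] + ... + A[k]
P[k] includes A[4] iff k >= 4
Affected indices: 4, 5, ..., 5; delta = -12
  P[4]: 4 + -12 = -8
  P[5]: -4 + -12 = -16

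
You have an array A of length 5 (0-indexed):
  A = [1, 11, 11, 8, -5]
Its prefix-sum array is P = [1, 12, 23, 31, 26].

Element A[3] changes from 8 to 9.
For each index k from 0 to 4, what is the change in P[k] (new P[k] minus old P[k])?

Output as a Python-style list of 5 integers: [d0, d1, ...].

Answer: [0, 0, 0, 1, 1]

Derivation:
Element change: A[3] 8 -> 9, delta = 1
For k < 3: P[k] unchanged, delta_P[k] = 0
For k >= 3: P[k] shifts by exactly 1
Delta array: [0, 0, 0, 1, 1]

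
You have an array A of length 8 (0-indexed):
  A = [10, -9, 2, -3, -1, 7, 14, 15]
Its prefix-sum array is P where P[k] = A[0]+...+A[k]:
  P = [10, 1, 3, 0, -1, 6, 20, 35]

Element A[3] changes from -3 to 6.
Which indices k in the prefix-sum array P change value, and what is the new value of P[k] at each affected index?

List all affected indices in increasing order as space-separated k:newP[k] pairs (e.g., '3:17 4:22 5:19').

P[k] = A[0] + ... + A[k]
P[k] includes A[3] iff k >= 3
Affected indices: 3, 4, ..., 7; delta = 9
  P[3]: 0 + 9 = 9
  P[4]: -1 + 9 = 8
  P[5]: 6 + 9 = 15
  P[6]: 20 + 9 = 29
  P[7]: 35 + 9 = 44

Answer: 3:9 4:8 5:15 6:29 7:44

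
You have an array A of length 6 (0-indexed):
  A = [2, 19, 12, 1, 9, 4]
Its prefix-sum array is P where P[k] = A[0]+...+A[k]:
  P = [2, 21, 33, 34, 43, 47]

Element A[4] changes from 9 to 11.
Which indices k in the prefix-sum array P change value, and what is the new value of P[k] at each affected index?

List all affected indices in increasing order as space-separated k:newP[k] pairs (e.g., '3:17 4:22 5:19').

Answer: 4:45 5:49

Derivation:
P[k] = A[0] + ... + A[k]
P[k] includes A[4] iff k >= 4
Affected indices: 4, 5, ..., 5; delta = 2
  P[4]: 43 + 2 = 45
  P[5]: 47 + 2 = 49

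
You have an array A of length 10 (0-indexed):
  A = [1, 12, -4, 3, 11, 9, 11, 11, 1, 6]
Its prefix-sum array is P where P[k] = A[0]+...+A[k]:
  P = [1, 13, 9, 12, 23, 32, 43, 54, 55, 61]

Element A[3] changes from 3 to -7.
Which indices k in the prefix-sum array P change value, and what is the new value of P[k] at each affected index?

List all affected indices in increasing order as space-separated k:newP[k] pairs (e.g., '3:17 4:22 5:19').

Answer: 3:2 4:13 5:22 6:33 7:44 8:45 9:51

Derivation:
P[k] = A[0] + ... + A[k]
P[k] includes A[3] iff k >= 3
Affected indices: 3, 4, ..., 9; delta = -10
  P[3]: 12 + -10 = 2
  P[4]: 23 + -10 = 13
  P[5]: 32 + -10 = 22
  P[6]: 43 + -10 = 33
  P[7]: 54 + -10 = 44
  P[8]: 55 + -10 = 45
  P[9]: 61 + -10 = 51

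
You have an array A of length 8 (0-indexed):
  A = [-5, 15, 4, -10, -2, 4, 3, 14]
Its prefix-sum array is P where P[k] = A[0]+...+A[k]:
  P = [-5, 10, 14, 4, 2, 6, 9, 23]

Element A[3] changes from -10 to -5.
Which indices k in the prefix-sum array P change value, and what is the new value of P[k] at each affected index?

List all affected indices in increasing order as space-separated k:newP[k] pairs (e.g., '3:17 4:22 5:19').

P[k] = A[0] + ... + A[k]
P[k] includes A[3] iff k >= 3
Affected indices: 3, 4, ..., 7; delta = 5
  P[3]: 4 + 5 = 9
  P[4]: 2 + 5 = 7
  P[5]: 6 + 5 = 11
  P[6]: 9 + 5 = 14
  P[7]: 23 + 5 = 28

Answer: 3:9 4:7 5:11 6:14 7:28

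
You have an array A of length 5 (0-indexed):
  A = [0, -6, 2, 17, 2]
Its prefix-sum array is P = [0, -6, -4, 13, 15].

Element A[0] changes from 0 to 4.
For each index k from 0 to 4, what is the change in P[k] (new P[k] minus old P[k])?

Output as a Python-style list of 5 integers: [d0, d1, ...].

Element change: A[0] 0 -> 4, delta = 4
For k < 0: P[k] unchanged, delta_P[k] = 0
For k >= 0: P[k] shifts by exactly 4
Delta array: [4, 4, 4, 4, 4]

Answer: [4, 4, 4, 4, 4]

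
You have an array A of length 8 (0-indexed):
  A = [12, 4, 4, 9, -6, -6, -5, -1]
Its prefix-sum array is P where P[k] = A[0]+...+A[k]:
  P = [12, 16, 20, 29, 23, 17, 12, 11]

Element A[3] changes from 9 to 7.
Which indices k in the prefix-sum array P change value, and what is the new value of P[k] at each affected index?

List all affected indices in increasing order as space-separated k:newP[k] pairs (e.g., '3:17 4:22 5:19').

Answer: 3:27 4:21 5:15 6:10 7:9

Derivation:
P[k] = A[0] + ... + A[k]
P[k] includes A[3] iff k >= 3
Affected indices: 3, 4, ..., 7; delta = -2
  P[3]: 29 + -2 = 27
  P[4]: 23 + -2 = 21
  P[5]: 17 + -2 = 15
  P[6]: 12 + -2 = 10
  P[7]: 11 + -2 = 9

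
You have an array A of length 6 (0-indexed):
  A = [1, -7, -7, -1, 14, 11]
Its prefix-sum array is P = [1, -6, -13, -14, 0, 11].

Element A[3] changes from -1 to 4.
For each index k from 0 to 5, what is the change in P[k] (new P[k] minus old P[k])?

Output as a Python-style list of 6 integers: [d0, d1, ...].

Element change: A[3] -1 -> 4, delta = 5
For k < 3: P[k] unchanged, delta_P[k] = 0
For k >= 3: P[k] shifts by exactly 5
Delta array: [0, 0, 0, 5, 5, 5]

Answer: [0, 0, 0, 5, 5, 5]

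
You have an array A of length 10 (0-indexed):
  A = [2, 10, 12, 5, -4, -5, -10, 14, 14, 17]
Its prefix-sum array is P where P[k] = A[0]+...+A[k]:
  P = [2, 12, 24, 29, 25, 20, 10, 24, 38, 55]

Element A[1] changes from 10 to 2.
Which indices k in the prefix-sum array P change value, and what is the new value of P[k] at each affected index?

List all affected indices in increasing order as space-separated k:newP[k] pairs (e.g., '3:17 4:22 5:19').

Answer: 1:4 2:16 3:21 4:17 5:12 6:2 7:16 8:30 9:47

Derivation:
P[k] = A[0] + ... + A[k]
P[k] includes A[1] iff k >= 1
Affected indices: 1, 2, ..., 9; delta = -8
  P[1]: 12 + -8 = 4
  P[2]: 24 + -8 = 16
  P[3]: 29 + -8 = 21
  P[4]: 25 + -8 = 17
  P[5]: 20 + -8 = 12
  P[6]: 10 + -8 = 2
  P[7]: 24 + -8 = 16
  P[8]: 38 + -8 = 30
  P[9]: 55 + -8 = 47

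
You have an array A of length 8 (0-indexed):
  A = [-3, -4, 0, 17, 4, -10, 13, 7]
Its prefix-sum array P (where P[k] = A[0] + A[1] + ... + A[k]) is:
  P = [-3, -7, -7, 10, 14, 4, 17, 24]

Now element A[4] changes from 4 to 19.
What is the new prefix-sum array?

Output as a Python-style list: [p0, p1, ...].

Answer: [-3, -7, -7, 10, 29, 19, 32, 39]

Derivation:
Change: A[4] 4 -> 19, delta = 15
P[k] for k < 4: unchanged (A[4] not included)
P[k] for k >= 4: shift by delta = 15
  P[0] = -3 + 0 = -3
  P[1] = -7 + 0 = -7
  P[2] = -7 + 0 = -7
  P[3] = 10 + 0 = 10
  P[4] = 14 + 15 = 29
  P[5] = 4 + 15 = 19
  P[6] = 17 + 15 = 32
  P[7] = 24 + 15 = 39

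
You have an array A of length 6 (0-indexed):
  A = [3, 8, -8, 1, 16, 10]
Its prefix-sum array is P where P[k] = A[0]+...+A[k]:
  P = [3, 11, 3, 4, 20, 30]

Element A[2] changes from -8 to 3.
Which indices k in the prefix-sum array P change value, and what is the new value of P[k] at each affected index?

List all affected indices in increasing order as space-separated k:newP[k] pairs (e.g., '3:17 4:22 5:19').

Answer: 2:14 3:15 4:31 5:41

Derivation:
P[k] = A[0] + ... + A[k]
P[k] includes A[2] iff k >= 2
Affected indices: 2, 3, ..., 5; delta = 11
  P[2]: 3 + 11 = 14
  P[3]: 4 + 11 = 15
  P[4]: 20 + 11 = 31
  P[5]: 30 + 11 = 41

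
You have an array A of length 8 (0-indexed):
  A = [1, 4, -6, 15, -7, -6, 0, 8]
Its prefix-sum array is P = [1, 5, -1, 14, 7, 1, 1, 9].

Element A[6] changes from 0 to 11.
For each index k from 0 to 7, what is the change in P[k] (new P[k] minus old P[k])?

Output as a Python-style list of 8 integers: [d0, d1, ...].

Element change: A[6] 0 -> 11, delta = 11
For k < 6: P[k] unchanged, delta_P[k] = 0
For k >= 6: P[k] shifts by exactly 11
Delta array: [0, 0, 0, 0, 0, 0, 11, 11]

Answer: [0, 0, 0, 0, 0, 0, 11, 11]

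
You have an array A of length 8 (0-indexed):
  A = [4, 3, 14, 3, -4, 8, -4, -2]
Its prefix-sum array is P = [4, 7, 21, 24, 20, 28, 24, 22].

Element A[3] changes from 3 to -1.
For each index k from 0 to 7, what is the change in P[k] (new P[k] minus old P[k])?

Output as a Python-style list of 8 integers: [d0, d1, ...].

Answer: [0, 0, 0, -4, -4, -4, -4, -4]

Derivation:
Element change: A[3] 3 -> -1, delta = -4
For k < 3: P[k] unchanged, delta_P[k] = 0
For k >= 3: P[k] shifts by exactly -4
Delta array: [0, 0, 0, -4, -4, -4, -4, -4]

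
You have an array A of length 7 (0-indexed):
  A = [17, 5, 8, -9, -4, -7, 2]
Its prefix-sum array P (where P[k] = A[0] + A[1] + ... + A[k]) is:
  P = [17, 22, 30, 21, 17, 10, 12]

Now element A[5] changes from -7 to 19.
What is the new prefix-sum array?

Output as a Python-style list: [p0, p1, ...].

Answer: [17, 22, 30, 21, 17, 36, 38]

Derivation:
Change: A[5] -7 -> 19, delta = 26
P[k] for k < 5: unchanged (A[5] not included)
P[k] for k >= 5: shift by delta = 26
  P[0] = 17 + 0 = 17
  P[1] = 22 + 0 = 22
  P[2] = 30 + 0 = 30
  P[3] = 21 + 0 = 21
  P[4] = 17 + 0 = 17
  P[5] = 10 + 26 = 36
  P[6] = 12 + 26 = 38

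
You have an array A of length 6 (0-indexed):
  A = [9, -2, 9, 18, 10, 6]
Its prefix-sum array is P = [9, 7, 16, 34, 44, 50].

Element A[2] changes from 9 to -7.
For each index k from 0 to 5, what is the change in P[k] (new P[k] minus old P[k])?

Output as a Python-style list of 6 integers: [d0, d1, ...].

Element change: A[2] 9 -> -7, delta = -16
For k < 2: P[k] unchanged, delta_P[k] = 0
For k >= 2: P[k] shifts by exactly -16
Delta array: [0, 0, -16, -16, -16, -16]

Answer: [0, 0, -16, -16, -16, -16]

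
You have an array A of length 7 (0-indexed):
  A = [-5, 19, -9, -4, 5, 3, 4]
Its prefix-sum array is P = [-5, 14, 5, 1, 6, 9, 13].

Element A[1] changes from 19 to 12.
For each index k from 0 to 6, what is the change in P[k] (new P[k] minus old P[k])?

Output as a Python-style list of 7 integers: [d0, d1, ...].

Answer: [0, -7, -7, -7, -7, -7, -7]

Derivation:
Element change: A[1] 19 -> 12, delta = -7
For k < 1: P[k] unchanged, delta_P[k] = 0
For k >= 1: P[k] shifts by exactly -7
Delta array: [0, -7, -7, -7, -7, -7, -7]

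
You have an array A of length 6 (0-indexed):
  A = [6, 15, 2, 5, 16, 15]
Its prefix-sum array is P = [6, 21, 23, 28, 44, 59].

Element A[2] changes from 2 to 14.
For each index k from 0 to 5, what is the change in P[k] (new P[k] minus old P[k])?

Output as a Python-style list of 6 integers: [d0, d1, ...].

Element change: A[2] 2 -> 14, delta = 12
For k < 2: P[k] unchanged, delta_P[k] = 0
For k >= 2: P[k] shifts by exactly 12
Delta array: [0, 0, 12, 12, 12, 12]

Answer: [0, 0, 12, 12, 12, 12]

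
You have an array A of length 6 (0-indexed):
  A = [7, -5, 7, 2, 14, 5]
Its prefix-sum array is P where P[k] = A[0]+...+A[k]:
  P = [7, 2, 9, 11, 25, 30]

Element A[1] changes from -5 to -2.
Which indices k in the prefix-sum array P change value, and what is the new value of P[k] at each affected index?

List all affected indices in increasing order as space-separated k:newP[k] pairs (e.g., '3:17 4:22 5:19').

Answer: 1:5 2:12 3:14 4:28 5:33

Derivation:
P[k] = A[0] + ... + A[k]
P[k] includes A[1] iff k >= 1
Affected indices: 1, 2, ..., 5; delta = 3
  P[1]: 2 + 3 = 5
  P[2]: 9 + 3 = 12
  P[3]: 11 + 3 = 14
  P[4]: 25 + 3 = 28
  P[5]: 30 + 3 = 33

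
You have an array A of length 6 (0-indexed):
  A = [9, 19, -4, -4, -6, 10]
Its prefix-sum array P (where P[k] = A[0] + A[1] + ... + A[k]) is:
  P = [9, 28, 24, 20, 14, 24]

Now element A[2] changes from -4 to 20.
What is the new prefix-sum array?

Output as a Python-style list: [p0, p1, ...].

Answer: [9, 28, 48, 44, 38, 48]

Derivation:
Change: A[2] -4 -> 20, delta = 24
P[k] for k < 2: unchanged (A[2] not included)
P[k] for k >= 2: shift by delta = 24
  P[0] = 9 + 0 = 9
  P[1] = 28 + 0 = 28
  P[2] = 24 + 24 = 48
  P[3] = 20 + 24 = 44
  P[4] = 14 + 24 = 38
  P[5] = 24 + 24 = 48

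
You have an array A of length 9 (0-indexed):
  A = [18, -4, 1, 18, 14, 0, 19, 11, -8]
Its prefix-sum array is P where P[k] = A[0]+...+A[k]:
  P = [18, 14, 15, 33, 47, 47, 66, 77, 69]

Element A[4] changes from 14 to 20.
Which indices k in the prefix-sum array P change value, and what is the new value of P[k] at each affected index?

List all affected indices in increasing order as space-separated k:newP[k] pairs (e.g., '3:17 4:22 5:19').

Answer: 4:53 5:53 6:72 7:83 8:75

Derivation:
P[k] = A[0] + ... + A[k]
P[k] includes A[4] iff k >= 4
Affected indices: 4, 5, ..., 8; delta = 6
  P[4]: 47 + 6 = 53
  P[5]: 47 + 6 = 53
  P[6]: 66 + 6 = 72
  P[7]: 77 + 6 = 83
  P[8]: 69 + 6 = 75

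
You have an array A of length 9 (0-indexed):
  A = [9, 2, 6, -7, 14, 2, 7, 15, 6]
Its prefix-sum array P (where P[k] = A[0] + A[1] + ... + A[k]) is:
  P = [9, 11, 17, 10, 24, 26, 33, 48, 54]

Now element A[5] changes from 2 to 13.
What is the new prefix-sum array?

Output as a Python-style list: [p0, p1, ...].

Answer: [9, 11, 17, 10, 24, 37, 44, 59, 65]

Derivation:
Change: A[5] 2 -> 13, delta = 11
P[k] for k < 5: unchanged (A[5] not included)
P[k] for k >= 5: shift by delta = 11
  P[0] = 9 + 0 = 9
  P[1] = 11 + 0 = 11
  P[2] = 17 + 0 = 17
  P[3] = 10 + 0 = 10
  P[4] = 24 + 0 = 24
  P[5] = 26 + 11 = 37
  P[6] = 33 + 11 = 44
  P[7] = 48 + 11 = 59
  P[8] = 54 + 11 = 65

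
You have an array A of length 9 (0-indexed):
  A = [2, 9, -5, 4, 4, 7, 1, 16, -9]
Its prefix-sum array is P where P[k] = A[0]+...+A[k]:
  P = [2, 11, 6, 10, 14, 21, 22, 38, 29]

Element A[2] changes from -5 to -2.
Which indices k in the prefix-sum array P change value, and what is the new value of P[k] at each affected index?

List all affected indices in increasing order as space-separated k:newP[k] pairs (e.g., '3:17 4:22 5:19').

Answer: 2:9 3:13 4:17 5:24 6:25 7:41 8:32

Derivation:
P[k] = A[0] + ... + A[k]
P[k] includes A[2] iff k >= 2
Affected indices: 2, 3, ..., 8; delta = 3
  P[2]: 6 + 3 = 9
  P[3]: 10 + 3 = 13
  P[4]: 14 + 3 = 17
  P[5]: 21 + 3 = 24
  P[6]: 22 + 3 = 25
  P[7]: 38 + 3 = 41
  P[8]: 29 + 3 = 32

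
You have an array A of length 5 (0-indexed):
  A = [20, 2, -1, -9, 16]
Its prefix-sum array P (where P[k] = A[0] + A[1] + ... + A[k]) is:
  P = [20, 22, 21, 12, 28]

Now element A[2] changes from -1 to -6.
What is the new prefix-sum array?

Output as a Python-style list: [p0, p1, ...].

Change: A[2] -1 -> -6, delta = -5
P[k] for k < 2: unchanged (A[2] not included)
P[k] for k >= 2: shift by delta = -5
  P[0] = 20 + 0 = 20
  P[1] = 22 + 0 = 22
  P[2] = 21 + -5 = 16
  P[3] = 12 + -5 = 7
  P[4] = 28 + -5 = 23

Answer: [20, 22, 16, 7, 23]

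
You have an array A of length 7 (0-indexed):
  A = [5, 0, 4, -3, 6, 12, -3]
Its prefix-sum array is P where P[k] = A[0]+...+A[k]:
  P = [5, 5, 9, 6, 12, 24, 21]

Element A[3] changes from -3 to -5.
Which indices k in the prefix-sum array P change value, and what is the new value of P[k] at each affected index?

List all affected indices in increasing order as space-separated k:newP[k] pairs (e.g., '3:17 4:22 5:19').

P[k] = A[0] + ... + A[k]
P[k] includes A[3] iff k >= 3
Affected indices: 3, 4, ..., 6; delta = -2
  P[3]: 6 + -2 = 4
  P[4]: 12 + -2 = 10
  P[5]: 24 + -2 = 22
  P[6]: 21 + -2 = 19

Answer: 3:4 4:10 5:22 6:19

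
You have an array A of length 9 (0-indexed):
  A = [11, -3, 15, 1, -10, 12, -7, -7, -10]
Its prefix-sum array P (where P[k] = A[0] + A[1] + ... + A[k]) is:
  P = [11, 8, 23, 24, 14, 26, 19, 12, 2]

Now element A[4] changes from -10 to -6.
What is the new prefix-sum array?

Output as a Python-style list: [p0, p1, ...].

Answer: [11, 8, 23, 24, 18, 30, 23, 16, 6]

Derivation:
Change: A[4] -10 -> -6, delta = 4
P[k] for k < 4: unchanged (A[4] not included)
P[k] for k >= 4: shift by delta = 4
  P[0] = 11 + 0 = 11
  P[1] = 8 + 0 = 8
  P[2] = 23 + 0 = 23
  P[3] = 24 + 0 = 24
  P[4] = 14 + 4 = 18
  P[5] = 26 + 4 = 30
  P[6] = 19 + 4 = 23
  P[7] = 12 + 4 = 16
  P[8] = 2 + 4 = 6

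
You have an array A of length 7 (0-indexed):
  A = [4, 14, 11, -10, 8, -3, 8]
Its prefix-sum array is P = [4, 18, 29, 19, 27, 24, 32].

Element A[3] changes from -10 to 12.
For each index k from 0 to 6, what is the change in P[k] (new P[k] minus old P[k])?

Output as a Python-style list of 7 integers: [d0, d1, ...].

Element change: A[3] -10 -> 12, delta = 22
For k < 3: P[k] unchanged, delta_P[k] = 0
For k >= 3: P[k] shifts by exactly 22
Delta array: [0, 0, 0, 22, 22, 22, 22]

Answer: [0, 0, 0, 22, 22, 22, 22]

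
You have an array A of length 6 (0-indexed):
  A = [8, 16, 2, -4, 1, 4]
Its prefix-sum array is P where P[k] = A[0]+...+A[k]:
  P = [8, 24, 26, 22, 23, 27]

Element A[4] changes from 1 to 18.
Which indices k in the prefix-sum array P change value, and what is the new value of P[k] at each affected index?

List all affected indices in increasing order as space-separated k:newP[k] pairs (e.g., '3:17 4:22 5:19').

P[k] = A[0] + ... + A[k]
P[k] includes A[4] iff k >= 4
Affected indices: 4, 5, ..., 5; delta = 17
  P[4]: 23 + 17 = 40
  P[5]: 27 + 17 = 44

Answer: 4:40 5:44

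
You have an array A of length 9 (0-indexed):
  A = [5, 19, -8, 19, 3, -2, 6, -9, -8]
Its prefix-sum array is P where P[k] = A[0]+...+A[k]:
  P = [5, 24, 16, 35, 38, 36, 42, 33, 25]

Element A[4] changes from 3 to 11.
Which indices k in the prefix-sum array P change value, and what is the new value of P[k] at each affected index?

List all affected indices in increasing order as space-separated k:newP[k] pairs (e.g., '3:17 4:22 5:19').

Answer: 4:46 5:44 6:50 7:41 8:33

Derivation:
P[k] = A[0] + ... + A[k]
P[k] includes A[4] iff k >= 4
Affected indices: 4, 5, ..., 8; delta = 8
  P[4]: 38 + 8 = 46
  P[5]: 36 + 8 = 44
  P[6]: 42 + 8 = 50
  P[7]: 33 + 8 = 41
  P[8]: 25 + 8 = 33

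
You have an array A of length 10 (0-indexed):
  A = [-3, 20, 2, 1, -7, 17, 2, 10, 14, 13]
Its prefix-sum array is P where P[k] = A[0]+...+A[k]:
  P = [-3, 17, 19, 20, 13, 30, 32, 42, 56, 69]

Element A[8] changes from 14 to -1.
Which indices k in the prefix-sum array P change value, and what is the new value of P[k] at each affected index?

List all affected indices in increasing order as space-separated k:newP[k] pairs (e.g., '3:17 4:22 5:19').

P[k] = A[0] + ... + A[k]
P[k] includes A[8] iff k >= 8
Affected indices: 8, 9, ..., 9; delta = -15
  P[8]: 56 + -15 = 41
  P[9]: 69 + -15 = 54

Answer: 8:41 9:54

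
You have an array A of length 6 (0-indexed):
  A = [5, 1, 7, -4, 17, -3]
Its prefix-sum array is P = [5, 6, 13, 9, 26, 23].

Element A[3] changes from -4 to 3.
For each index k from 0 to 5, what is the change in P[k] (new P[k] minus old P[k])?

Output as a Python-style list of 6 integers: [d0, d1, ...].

Answer: [0, 0, 0, 7, 7, 7]

Derivation:
Element change: A[3] -4 -> 3, delta = 7
For k < 3: P[k] unchanged, delta_P[k] = 0
For k >= 3: P[k] shifts by exactly 7
Delta array: [0, 0, 0, 7, 7, 7]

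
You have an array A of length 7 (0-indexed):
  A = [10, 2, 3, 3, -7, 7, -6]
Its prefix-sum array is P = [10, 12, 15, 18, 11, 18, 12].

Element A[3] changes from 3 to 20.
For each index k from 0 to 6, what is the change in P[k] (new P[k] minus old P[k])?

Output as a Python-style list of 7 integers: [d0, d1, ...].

Element change: A[3] 3 -> 20, delta = 17
For k < 3: P[k] unchanged, delta_P[k] = 0
For k >= 3: P[k] shifts by exactly 17
Delta array: [0, 0, 0, 17, 17, 17, 17]

Answer: [0, 0, 0, 17, 17, 17, 17]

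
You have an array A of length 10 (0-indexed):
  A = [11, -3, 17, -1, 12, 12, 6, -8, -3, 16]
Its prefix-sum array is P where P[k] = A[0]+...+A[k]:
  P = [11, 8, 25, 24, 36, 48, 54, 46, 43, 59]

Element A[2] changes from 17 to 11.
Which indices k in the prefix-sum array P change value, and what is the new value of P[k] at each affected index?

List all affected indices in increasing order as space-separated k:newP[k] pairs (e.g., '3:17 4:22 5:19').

P[k] = A[0] + ... + A[k]
P[k] includes A[2] iff k >= 2
Affected indices: 2, 3, ..., 9; delta = -6
  P[2]: 25 + -6 = 19
  P[3]: 24 + -6 = 18
  P[4]: 36 + -6 = 30
  P[5]: 48 + -6 = 42
  P[6]: 54 + -6 = 48
  P[7]: 46 + -6 = 40
  P[8]: 43 + -6 = 37
  P[9]: 59 + -6 = 53

Answer: 2:19 3:18 4:30 5:42 6:48 7:40 8:37 9:53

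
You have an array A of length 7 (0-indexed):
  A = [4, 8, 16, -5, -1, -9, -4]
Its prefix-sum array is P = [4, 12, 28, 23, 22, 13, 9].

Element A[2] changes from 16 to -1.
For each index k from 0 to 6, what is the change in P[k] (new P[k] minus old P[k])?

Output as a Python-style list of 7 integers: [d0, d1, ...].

Element change: A[2] 16 -> -1, delta = -17
For k < 2: P[k] unchanged, delta_P[k] = 0
For k >= 2: P[k] shifts by exactly -17
Delta array: [0, 0, -17, -17, -17, -17, -17]

Answer: [0, 0, -17, -17, -17, -17, -17]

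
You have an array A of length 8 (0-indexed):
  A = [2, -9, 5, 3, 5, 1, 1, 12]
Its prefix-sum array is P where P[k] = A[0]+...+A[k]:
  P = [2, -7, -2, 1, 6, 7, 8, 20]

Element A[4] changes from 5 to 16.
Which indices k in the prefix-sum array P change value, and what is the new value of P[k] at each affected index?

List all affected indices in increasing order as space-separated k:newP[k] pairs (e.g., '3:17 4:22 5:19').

Answer: 4:17 5:18 6:19 7:31

Derivation:
P[k] = A[0] + ... + A[k]
P[k] includes A[4] iff k >= 4
Affected indices: 4, 5, ..., 7; delta = 11
  P[4]: 6 + 11 = 17
  P[5]: 7 + 11 = 18
  P[6]: 8 + 11 = 19
  P[7]: 20 + 11 = 31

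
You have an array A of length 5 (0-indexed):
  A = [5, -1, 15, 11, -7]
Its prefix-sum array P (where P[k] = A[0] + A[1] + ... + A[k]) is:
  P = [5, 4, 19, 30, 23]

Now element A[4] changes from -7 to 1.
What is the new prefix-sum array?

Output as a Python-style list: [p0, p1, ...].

Change: A[4] -7 -> 1, delta = 8
P[k] for k < 4: unchanged (A[4] not included)
P[k] for k >= 4: shift by delta = 8
  P[0] = 5 + 0 = 5
  P[1] = 4 + 0 = 4
  P[2] = 19 + 0 = 19
  P[3] = 30 + 0 = 30
  P[4] = 23 + 8 = 31

Answer: [5, 4, 19, 30, 31]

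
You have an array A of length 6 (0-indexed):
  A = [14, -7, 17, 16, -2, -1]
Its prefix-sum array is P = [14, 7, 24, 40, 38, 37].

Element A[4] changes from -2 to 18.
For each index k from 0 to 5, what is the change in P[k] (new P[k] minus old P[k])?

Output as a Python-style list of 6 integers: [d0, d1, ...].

Element change: A[4] -2 -> 18, delta = 20
For k < 4: P[k] unchanged, delta_P[k] = 0
For k >= 4: P[k] shifts by exactly 20
Delta array: [0, 0, 0, 0, 20, 20]

Answer: [0, 0, 0, 0, 20, 20]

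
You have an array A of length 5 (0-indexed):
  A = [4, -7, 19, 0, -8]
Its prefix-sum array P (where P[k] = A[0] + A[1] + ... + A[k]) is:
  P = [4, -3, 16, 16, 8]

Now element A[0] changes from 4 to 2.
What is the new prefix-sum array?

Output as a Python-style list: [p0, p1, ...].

Answer: [2, -5, 14, 14, 6]

Derivation:
Change: A[0] 4 -> 2, delta = -2
P[k] for k < 0: unchanged (A[0] not included)
P[k] for k >= 0: shift by delta = -2
  P[0] = 4 + -2 = 2
  P[1] = -3 + -2 = -5
  P[2] = 16 + -2 = 14
  P[3] = 16 + -2 = 14
  P[4] = 8 + -2 = 6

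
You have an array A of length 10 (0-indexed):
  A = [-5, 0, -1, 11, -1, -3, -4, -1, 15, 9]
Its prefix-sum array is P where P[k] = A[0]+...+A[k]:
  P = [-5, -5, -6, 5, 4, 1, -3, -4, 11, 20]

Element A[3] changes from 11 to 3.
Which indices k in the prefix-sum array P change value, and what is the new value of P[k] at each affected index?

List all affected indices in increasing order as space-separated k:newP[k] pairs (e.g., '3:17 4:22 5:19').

Answer: 3:-3 4:-4 5:-7 6:-11 7:-12 8:3 9:12

Derivation:
P[k] = A[0] + ... + A[k]
P[k] includes A[3] iff k >= 3
Affected indices: 3, 4, ..., 9; delta = -8
  P[3]: 5 + -8 = -3
  P[4]: 4 + -8 = -4
  P[5]: 1 + -8 = -7
  P[6]: -3 + -8 = -11
  P[7]: -4 + -8 = -12
  P[8]: 11 + -8 = 3
  P[9]: 20 + -8 = 12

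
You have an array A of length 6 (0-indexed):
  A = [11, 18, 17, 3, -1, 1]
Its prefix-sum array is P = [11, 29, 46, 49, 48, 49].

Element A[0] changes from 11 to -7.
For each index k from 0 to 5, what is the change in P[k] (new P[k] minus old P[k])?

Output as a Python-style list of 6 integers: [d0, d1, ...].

Element change: A[0] 11 -> -7, delta = -18
For k < 0: P[k] unchanged, delta_P[k] = 0
For k >= 0: P[k] shifts by exactly -18
Delta array: [-18, -18, -18, -18, -18, -18]

Answer: [-18, -18, -18, -18, -18, -18]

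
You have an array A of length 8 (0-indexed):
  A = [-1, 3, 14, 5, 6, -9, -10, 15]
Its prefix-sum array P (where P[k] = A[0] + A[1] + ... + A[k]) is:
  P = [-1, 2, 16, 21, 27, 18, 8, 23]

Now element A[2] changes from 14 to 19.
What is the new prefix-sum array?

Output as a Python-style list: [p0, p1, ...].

Change: A[2] 14 -> 19, delta = 5
P[k] for k < 2: unchanged (A[2] not included)
P[k] for k >= 2: shift by delta = 5
  P[0] = -1 + 0 = -1
  P[1] = 2 + 0 = 2
  P[2] = 16 + 5 = 21
  P[3] = 21 + 5 = 26
  P[4] = 27 + 5 = 32
  P[5] = 18 + 5 = 23
  P[6] = 8 + 5 = 13
  P[7] = 23 + 5 = 28

Answer: [-1, 2, 21, 26, 32, 23, 13, 28]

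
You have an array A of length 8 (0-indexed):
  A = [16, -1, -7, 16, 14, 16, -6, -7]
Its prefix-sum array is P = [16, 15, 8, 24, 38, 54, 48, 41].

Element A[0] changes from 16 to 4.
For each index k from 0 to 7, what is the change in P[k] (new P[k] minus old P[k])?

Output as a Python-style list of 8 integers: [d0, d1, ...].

Answer: [-12, -12, -12, -12, -12, -12, -12, -12]

Derivation:
Element change: A[0] 16 -> 4, delta = -12
For k < 0: P[k] unchanged, delta_P[k] = 0
For k >= 0: P[k] shifts by exactly -12
Delta array: [-12, -12, -12, -12, -12, -12, -12, -12]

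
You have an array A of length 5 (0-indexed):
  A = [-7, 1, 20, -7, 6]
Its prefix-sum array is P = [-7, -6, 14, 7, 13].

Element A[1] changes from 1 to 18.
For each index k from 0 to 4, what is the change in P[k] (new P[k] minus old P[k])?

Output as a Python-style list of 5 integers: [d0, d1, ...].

Answer: [0, 17, 17, 17, 17]

Derivation:
Element change: A[1] 1 -> 18, delta = 17
For k < 1: P[k] unchanged, delta_P[k] = 0
For k >= 1: P[k] shifts by exactly 17
Delta array: [0, 17, 17, 17, 17]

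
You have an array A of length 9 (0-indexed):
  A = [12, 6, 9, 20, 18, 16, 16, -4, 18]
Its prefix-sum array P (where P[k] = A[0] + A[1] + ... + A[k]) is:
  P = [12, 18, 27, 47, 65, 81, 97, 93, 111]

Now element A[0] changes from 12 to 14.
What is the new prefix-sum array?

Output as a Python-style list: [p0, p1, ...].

Answer: [14, 20, 29, 49, 67, 83, 99, 95, 113]

Derivation:
Change: A[0] 12 -> 14, delta = 2
P[k] for k < 0: unchanged (A[0] not included)
P[k] for k >= 0: shift by delta = 2
  P[0] = 12 + 2 = 14
  P[1] = 18 + 2 = 20
  P[2] = 27 + 2 = 29
  P[3] = 47 + 2 = 49
  P[4] = 65 + 2 = 67
  P[5] = 81 + 2 = 83
  P[6] = 97 + 2 = 99
  P[7] = 93 + 2 = 95
  P[8] = 111 + 2 = 113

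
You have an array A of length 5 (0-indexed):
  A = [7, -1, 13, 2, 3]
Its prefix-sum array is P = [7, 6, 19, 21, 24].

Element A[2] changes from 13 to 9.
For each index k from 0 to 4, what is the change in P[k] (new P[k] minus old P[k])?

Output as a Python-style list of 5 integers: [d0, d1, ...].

Answer: [0, 0, -4, -4, -4]

Derivation:
Element change: A[2] 13 -> 9, delta = -4
For k < 2: P[k] unchanged, delta_P[k] = 0
For k >= 2: P[k] shifts by exactly -4
Delta array: [0, 0, -4, -4, -4]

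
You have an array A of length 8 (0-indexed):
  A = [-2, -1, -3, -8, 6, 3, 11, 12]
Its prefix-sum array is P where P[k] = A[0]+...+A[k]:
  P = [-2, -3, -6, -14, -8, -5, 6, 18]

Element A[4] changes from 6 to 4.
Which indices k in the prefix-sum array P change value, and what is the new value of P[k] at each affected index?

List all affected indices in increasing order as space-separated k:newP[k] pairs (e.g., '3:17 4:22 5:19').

P[k] = A[0] + ... + A[k]
P[k] includes A[4] iff k >= 4
Affected indices: 4, 5, ..., 7; delta = -2
  P[4]: -8 + -2 = -10
  P[5]: -5 + -2 = -7
  P[6]: 6 + -2 = 4
  P[7]: 18 + -2 = 16

Answer: 4:-10 5:-7 6:4 7:16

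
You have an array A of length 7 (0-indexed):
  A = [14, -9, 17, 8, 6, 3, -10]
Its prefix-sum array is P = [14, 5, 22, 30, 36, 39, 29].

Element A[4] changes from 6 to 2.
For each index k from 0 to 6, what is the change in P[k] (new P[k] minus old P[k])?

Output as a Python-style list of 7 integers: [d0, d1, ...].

Answer: [0, 0, 0, 0, -4, -4, -4]

Derivation:
Element change: A[4] 6 -> 2, delta = -4
For k < 4: P[k] unchanged, delta_P[k] = 0
For k >= 4: P[k] shifts by exactly -4
Delta array: [0, 0, 0, 0, -4, -4, -4]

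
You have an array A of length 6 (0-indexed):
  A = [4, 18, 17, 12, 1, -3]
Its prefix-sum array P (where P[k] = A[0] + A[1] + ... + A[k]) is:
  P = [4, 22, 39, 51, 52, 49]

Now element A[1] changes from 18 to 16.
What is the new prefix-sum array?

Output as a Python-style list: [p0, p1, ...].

Change: A[1] 18 -> 16, delta = -2
P[k] for k < 1: unchanged (A[1] not included)
P[k] for k >= 1: shift by delta = -2
  P[0] = 4 + 0 = 4
  P[1] = 22 + -2 = 20
  P[2] = 39 + -2 = 37
  P[3] = 51 + -2 = 49
  P[4] = 52 + -2 = 50
  P[5] = 49 + -2 = 47

Answer: [4, 20, 37, 49, 50, 47]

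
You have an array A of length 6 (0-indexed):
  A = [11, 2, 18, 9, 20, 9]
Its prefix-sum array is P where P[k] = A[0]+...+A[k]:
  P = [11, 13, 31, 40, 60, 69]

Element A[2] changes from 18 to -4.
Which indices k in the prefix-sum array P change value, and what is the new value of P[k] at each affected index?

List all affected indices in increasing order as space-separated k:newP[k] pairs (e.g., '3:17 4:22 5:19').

P[k] = A[0] + ... + A[k]
P[k] includes A[2] iff k >= 2
Affected indices: 2, 3, ..., 5; delta = -22
  P[2]: 31 + -22 = 9
  P[3]: 40 + -22 = 18
  P[4]: 60 + -22 = 38
  P[5]: 69 + -22 = 47

Answer: 2:9 3:18 4:38 5:47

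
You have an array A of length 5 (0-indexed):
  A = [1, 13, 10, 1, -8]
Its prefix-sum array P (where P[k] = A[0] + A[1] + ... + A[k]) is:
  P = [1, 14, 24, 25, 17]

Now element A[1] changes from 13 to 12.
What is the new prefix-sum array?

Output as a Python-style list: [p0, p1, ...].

Change: A[1] 13 -> 12, delta = -1
P[k] for k < 1: unchanged (A[1] not included)
P[k] for k >= 1: shift by delta = -1
  P[0] = 1 + 0 = 1
  P[1] = 14 + -1 = 13
  P[2] = 24 + -1 = 23
  P[3] = 25 + -1 = 24
  P[4] = 17 + -1 = 16

Answer: [1, 13, 23, 24, 16]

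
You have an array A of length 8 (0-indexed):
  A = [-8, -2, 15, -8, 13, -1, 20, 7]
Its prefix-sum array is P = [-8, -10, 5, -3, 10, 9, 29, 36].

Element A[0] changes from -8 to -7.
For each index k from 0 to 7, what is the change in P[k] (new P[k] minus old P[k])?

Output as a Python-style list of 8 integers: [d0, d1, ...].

Answer: [1, 1, 1, 1, 1, 1, 1, 1]

Derivation:
Element change: A[0] -8 -> -7, delta = 1
For k < 0: P[k] unchanged, delta_P[k] = 0
For k >= 0: P[k] shifts by exactly 1
Delta array: [1, 1, 1, 1, 1, 1, 1, 1]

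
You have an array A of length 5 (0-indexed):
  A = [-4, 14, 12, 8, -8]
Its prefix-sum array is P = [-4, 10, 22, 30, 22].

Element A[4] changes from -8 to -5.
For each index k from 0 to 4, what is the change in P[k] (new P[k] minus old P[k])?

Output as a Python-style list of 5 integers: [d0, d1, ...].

Element change: A[4] -8 -> -5, delta = 3
For k < 4: P[k] unchanged, delta_P[k] = 0
For k >= 4: P[k] shifts by exactly 3
Delta array: [0, 0, 0, 0, 3]

Answer: [0, 0, 0, 0, 3]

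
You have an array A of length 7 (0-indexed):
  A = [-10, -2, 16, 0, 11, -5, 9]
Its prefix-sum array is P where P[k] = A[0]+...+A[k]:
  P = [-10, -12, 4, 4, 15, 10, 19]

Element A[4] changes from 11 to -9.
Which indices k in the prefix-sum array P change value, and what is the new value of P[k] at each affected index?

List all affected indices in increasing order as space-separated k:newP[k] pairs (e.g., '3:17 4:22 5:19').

Answer: 4:-5 5:-10 6:-1

Derivation:
P[k] = A[0] + ... + A[k]
P[k] includes A[4] iff k >= 4
Affected indices: 4, 5, ..., 6; delta = -20
  P[4]: 15 + -20 = -5
  P[5]: 10 + -20 = -10
  P[6]: 19 + -20 = -1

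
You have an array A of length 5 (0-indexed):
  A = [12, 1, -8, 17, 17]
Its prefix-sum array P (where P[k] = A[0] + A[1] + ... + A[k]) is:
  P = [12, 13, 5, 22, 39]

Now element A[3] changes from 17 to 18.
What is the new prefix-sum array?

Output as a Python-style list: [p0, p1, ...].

Answer: [12, 13, 5, 23, 40]

Derivation:
Change: A[3] 17 -> 18, delta = 1
P[k] for k < 3: unchanged (A[3] not included)
P[k] for k >= 3: shift by delta = 1
  P[0] = 12 + 0 = 12
  P[1] = 13 + 0 = 13
  P[2] = 5 + 0 = 5
  P[3] = 22 + 1 = 23
  P[4] = 39 + 1 = 40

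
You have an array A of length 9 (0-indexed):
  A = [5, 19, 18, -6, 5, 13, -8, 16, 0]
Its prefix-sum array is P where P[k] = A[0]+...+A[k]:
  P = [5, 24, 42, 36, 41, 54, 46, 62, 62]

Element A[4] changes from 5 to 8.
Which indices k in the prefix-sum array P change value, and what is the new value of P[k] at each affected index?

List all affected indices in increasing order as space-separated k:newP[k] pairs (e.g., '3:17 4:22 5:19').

Answer: 4:44 5:57 6:49 7:65 8:65

Derivation:
P[k] = A[0] + ... + A[k]
P[k] includes A[4] iff k >= 4
Affected indices: 4, 5, ..., 8; delta = 3
  P[4]: 41 + 3 = 44
  P[5]: 54 + 3 = 57
  P[6]: 46 + 3 = 49
  P[7]: 62 + 3 = 65
  P[8]: 62 + 3 = 65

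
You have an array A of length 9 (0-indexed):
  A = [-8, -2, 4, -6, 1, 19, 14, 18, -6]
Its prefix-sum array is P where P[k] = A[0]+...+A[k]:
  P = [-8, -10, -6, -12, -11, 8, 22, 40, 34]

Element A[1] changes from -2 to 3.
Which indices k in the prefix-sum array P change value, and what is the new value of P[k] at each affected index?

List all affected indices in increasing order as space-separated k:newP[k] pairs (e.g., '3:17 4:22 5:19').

Answer: 1:-5 2:-1 3:-7 4:-6 5:13 6:27 7:45 8:39

Derivation:
P[k] = A[0] + ... + A[k]
P[k] includes A[1] iff k >= 1
Affected indices: 1, 2, ..., 8; delta = 5
  P[1]: -10 + 5 = -5
  P[2]: -6 + 5 = -1
  P[3]: -12 + 5 = -7
  P[4]: -11 + 5 = -6
  P[5]: 8 + 5 = 13
  P[6]: 22 + 5 = 27
  P[7]: 40 + 5 = 45
  P[8]: 34 + 5 = 39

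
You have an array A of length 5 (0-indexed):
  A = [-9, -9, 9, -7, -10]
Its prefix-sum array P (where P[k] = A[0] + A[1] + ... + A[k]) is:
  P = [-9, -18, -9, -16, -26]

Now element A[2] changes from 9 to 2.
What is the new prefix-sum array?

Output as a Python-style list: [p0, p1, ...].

Change: A[2] 9 -> 2, delta = -7
P[k] for k < 2: unchanged (A[2] not included)
P[k] for k >= 2: shift by delta = -7
  P[0] = -9 + 0 = -9
  P[1] = -18 + 0 = -18
  P[2] = -9 + -7 = -16
  P[3] = -16 + -7 = -23
  P[4] = -26 + -7 = -33

Answer: [-9, -18, -16, -23, -33]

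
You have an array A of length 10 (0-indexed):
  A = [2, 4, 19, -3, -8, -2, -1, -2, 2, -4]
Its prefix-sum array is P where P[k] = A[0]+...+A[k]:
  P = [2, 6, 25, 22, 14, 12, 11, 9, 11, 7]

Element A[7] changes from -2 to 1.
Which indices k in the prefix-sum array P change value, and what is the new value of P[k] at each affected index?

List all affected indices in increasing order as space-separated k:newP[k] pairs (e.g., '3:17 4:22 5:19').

Answer: 7:12 8:14 9:10

Derivation:
P[k] = A[0] + ... + A[k]
P[k] includes A[7] iff k >= 7
Affected indices: 7, 8, ..., 9; delta = 3
  P[7]: 9 + 3 = 12
  P[8]: 11 + 3 = 14
  P[9]: 7 + 3 = 10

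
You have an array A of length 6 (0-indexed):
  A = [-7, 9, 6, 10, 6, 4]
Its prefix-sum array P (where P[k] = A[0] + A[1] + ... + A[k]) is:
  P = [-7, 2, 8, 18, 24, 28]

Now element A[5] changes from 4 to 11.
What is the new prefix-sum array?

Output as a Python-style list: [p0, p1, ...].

Answer: [-7, 2, 8, 18, 24, 35]

Derivation:
Change: A[5] 4 -> 11, delta = 7
P[k] for k < 5: unchanged (A[5] not included)
P[k] for k >= 5: shift by delta = 7
  P[0] = -7 + 0 = -7
  P[1] = 2 + 0 = 2
  P[2] = 8 + 0 = 8
  P[3] = 18 + 0 = 18
  P[4] = 24 + 0 = 24
  P[5] = 28 + 7 = 35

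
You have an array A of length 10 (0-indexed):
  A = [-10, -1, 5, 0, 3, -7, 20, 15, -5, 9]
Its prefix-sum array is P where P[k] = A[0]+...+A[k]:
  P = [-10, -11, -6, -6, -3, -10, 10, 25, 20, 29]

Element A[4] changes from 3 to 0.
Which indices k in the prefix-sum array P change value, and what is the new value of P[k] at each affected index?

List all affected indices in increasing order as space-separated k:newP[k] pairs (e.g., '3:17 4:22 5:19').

P[k] = A[0] + ... + A[k]
P[k] includes A[4] iff k >= 4
Affected indices: 4, 5, ..., 9; delta = -3
  P[4]: -3 + -3 = -6
  P[5]: -10 + -3 = -13
  P[6]: 10 + -3 = 7
  P[7]: 25 + -3 = 22
  P[8]: 20 + -3 = 17
  P[9]: 29 + -3 = 26

Answer: 4:-6 5:-13 6:7 7:22 8:17 9:26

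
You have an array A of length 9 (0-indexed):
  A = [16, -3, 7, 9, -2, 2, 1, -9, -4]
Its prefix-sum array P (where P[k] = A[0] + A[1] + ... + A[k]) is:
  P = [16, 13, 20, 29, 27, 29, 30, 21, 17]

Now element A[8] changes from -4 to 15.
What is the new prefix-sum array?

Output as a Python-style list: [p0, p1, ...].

Answer: [16, 13, 20, 29, 27, 29, 30, 21, 36]

Derivation:
Change: A[8] -4 -> 15, delta = 19
P[k] for k < 8: unchanged (A[8] not included)
P[k] for k >= 8: shift by delta = 19
  P[0] = 16 + 0 = 16
  P[1] = 13 + 0 = 13
  P[2] = 20 + 0 = 20
  P[3] = 29 + 0 = 29
  P[4] = 27 + 0 = 27
  P[5] = 29 + 0 = 29
  P[6] = 30 + 0 = 30
  P[7] = 21 + 0 = 21
  P[8] = 17 + 19 = 36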